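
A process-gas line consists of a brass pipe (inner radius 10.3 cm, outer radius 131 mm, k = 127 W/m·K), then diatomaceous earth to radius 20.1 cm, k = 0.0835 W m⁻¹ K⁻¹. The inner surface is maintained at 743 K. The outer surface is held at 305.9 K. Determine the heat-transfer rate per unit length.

Treat each layer as a resistance in series:
  R'_brass = ln(0.131/0.103)/(2πk) = 0.2405/(2π·127) = 3.014×10^-4 m·K/W
  R'_diatomaceous earth = ln(0.201/0.131)/(2πk) = 0.4281/(2π·0.0835) = 0.8160 m·K/W
ΣR = 3.014×10^-4 + 0.8160 = 0.8163 m·K/W
Q' = ΔT/ΣR = (743 K − 305.9 K)/0.8163 = 535 W/m

Q' = 535 W/m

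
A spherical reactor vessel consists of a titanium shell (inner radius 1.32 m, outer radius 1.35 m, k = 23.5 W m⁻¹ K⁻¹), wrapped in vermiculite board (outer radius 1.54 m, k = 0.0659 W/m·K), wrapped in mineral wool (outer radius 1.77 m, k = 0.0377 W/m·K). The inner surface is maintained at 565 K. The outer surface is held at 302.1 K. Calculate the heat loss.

Q = 911 W

Resistance network (inner→outer):
  R_titanium = (1/1.32 − 1/1.35)/(4πk) = 0.01684/(4π·23.5) = 5.701×10^-5 K/W
  R_vermiculite board = (1/1.35 − 1/1.54)/(4πk) = 0.09139/(4π·0.0659) = 0.1104 K/W
  R_mineral wool = (1/1.54 − 1/1.77)/(4πk) = 0.08438/(4π·0.0377) = 0.1781 K/W
ΣR = 5.701×10^-5 + 0.1104 + 0.1781 = 0.2886 K/W
Q = ΔT/ΣR = (565 K − 302.1 K)/0.2886 = 911 W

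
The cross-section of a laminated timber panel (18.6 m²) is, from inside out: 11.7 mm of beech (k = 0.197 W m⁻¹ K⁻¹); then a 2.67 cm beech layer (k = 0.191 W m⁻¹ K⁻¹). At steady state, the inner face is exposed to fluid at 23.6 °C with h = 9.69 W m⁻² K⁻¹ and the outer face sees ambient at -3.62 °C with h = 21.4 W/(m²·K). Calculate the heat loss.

Q = 1450 W

Treat each layer as a resistance in series:
  R_conv,in = 1/(hA) = 1/(9.69·18.6) = 0.005548 K/W
  R_beech = L/(kA) = 0.0117/(0.197·18.6) = 0.003193 K/W
  R_beech = L/(kA) = 0.0267/(0.191·18.6) = 0.007516 K/W
  R_conv,out = 1/(hA) = 1/(21.4·18.6) = 0.002512 K/W
ΣR = 0.005548 + 0.003193 + 0.007516 + 0.002512 = 0.01877 K/W
Q = ΔT/ΣR = (23.6 °C − -3.62 °C)/0.01877 = 1450 W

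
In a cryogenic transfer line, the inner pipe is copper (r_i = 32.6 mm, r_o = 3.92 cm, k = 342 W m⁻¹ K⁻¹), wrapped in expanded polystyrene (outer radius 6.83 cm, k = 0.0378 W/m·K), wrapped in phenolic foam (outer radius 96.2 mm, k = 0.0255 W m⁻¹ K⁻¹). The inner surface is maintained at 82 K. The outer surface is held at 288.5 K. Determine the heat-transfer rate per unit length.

Q' = 46.1 W/m

Series thermal resistances, inner to outer:
  R'_copper = ln(0.0392/0.0326)/(2πk) = 0.1844/(2π·342) = 8.580×10^-5 m·K/W
  R'_expanded polystyrene = ln(0.0683/0.0392)/(2πk) = 0.5552/(2π·0.0378) = 2.338 m·K/W
  R'_phenolic foam = ln(0.0962/0.0683)/(2πk) = 0.3425/(2π·0.0255) = 2.138 m·K/W
ΣR = 8.580×10^-5 + 2.338 + 2.138 = 4.476 m·K/W
Q' = ΔT/ΣR = (82 K − 288.5 K)/4.476 = -46.1 W/m
(Negative Q' ⇒ heat flows inward; heat gain = 46.1 W/m.)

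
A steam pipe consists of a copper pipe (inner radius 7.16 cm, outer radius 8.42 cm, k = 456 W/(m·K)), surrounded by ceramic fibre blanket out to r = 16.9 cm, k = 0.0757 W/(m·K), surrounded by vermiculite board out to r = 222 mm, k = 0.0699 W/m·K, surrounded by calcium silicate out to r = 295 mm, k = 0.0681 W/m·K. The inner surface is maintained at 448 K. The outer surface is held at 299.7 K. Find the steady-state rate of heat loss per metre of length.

Q' = 53.9 W/m

Treat each layer as a resistance in series:
  R'_copper = ln(0.0842/0.0716)/(2πk) = 0.1621/(2π·456) = 5.658×10^-5 m·K/W
  R'_ceramic fibre blanket = ln(0.169/0.0842)/(2πk) = 0.6967/(2π·0.0757) = 1.465 m·K/W
  R'_vermiculite board = ln(0.222/0.169)/(2πk) = 0.2728/(2π·0.0699) = 0.6211 m·K/W
  R'_calcium silicate = ln(0.295/0.222)/(2πk) = 0.2843/(2π·0.0681) = 0.6644 m·K/W
ΣR = 5.658×10^-5 + 1.465 + 0.6211 + 0.6644 = 2.751 m·K/W
Q' = ΔT/ΣR = (448 K − 299.7 K)/2.751 = 53.9 W/m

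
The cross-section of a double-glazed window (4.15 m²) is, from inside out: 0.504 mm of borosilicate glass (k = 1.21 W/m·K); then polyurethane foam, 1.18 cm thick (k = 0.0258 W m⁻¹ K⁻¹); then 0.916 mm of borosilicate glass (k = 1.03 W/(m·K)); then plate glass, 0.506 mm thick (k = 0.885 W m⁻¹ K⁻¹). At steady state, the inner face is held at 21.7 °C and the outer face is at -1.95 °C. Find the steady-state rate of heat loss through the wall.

Series thermal resistances, inner to outer:
  R_borosilicate glass = L/(kA) = 5.04×10^-4/(1.21·4.15) = 1.004×10^-4 K/W
  R_polyurethane foam = L/(kA) = 0.0118/(0.0258·4.15) = 0.1102 K/W
  R_borosilicate glass = L/(kA) = 9.16×10^-4/(1.03·4.15) = 2.143×10^-4 K/W
  R_plate glass = L/(kA) = 5.06×10^-4/(0.885·4.15) = 1.378×10^-4 K/W
ΣR = 1.004×10^-4 + 0.1102 + 2.143×10^-4 + 1.378×10^-4 = 0.1107 K/W
Q = ΔT/ΣR = (21.7 °C − -1.95 °C)/0.1107 = 214 W

Q = 214 W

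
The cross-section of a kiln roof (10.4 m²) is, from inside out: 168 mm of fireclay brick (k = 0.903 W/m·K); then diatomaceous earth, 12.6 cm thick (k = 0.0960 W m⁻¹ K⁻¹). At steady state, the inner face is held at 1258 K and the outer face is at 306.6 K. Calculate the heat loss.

Q = 6.60 kW

Treat each layer as a resistance in series:
  R_fireclay brick = L/(kA) = 0.168/(0.903·10.4) = 0.01789 K/W
  R_diatomaceous earth = L/(kA) = 0.126/(0.0960·10.4) = 0.1262 K/W
ΣR = 0.01789 + 0.1262 = 0.1441 K/W
Q = ΔT/ΣR = (1258 K − 306.6 K)/0.1441 = 6600 W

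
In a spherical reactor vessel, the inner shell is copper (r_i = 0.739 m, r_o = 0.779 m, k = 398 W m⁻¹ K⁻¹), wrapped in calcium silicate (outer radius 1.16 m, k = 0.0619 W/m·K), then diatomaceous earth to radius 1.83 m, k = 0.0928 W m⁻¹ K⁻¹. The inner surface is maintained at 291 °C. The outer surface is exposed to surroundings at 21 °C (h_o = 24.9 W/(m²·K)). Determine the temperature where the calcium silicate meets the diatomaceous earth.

Resistance network (inner→outer):
  R_copper = (1/0.739 − 1/0.779)/(4πk) = 0.06948/(4π·398) = 1.389×10^-5 K/W
  R_calcium silicate = (1/0.779 − 1/1.16)/(4πk) = 0.4216/(4π·0.0619) = 0.5420 K/W
  R_diatomaceous earth = (1/1.16 − 1/1.83)/(4πk) = 0.3156/(4π·0.0928) = 0.2706 K/W
  R_conv,out = 1/(4πr²h) = 1/(4π·1.83²·24.9) = 9.543×10^-4 K/W
ΣR = 1.389×10^-5 + 0.5420 + 0.2706 + 9.543×10^-4 = 0.8136 K/W
Q = ΔT/ΣR = (291 °C − 21 °C)/0.8136 = 331.9 W
From the inner boundary to the calcium silicate/diatomaceous earth interface, ΣR_partial = 0.5420 K/W.
T_interface = T_in − Q·ΣR_partial = 291 °C − (331.9)(0.5420) = 111 °C

T = 111 °C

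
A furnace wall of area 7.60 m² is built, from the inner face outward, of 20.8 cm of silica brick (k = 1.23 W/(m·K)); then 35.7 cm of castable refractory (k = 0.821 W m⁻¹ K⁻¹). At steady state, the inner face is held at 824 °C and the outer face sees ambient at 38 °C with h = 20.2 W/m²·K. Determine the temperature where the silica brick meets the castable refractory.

T = 621 °C

Series thermal resistances, inner to outer:
  R_silica brick = L/(kA) = 0.208/(1.23·7.60) = 0.02225 K/W
  R_castable refractory = L/(kA) = 0.357/(0.821·7.60) = 0.05722 K/W
  R_conv,out = 1/(hA) = 1/(20.2·7.60) = 0.006514 K/W
ΣR = 0.02225 + 0.05722 + 0.006514 = 0.08598 K/W
Q = ΔT/ΣR = (824 °C − 38 °C)/0.08598 = 9142 W
From the inner boundary to the silica brick/castable refractory interface, ΣR_partial = 0.02225 K/W.
T_interface = T_in − Q·ΣR_partial = 824 °C − (9142)(0.02225) = 621 °C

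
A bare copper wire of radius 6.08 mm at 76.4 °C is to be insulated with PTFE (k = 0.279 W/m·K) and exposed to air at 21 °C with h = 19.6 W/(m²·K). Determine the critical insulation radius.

For a cylinder, r_cr = k_ins/h = 0.279/19.6 = 0.0142 m = 1.42 cm

r_cr = 1.42 cm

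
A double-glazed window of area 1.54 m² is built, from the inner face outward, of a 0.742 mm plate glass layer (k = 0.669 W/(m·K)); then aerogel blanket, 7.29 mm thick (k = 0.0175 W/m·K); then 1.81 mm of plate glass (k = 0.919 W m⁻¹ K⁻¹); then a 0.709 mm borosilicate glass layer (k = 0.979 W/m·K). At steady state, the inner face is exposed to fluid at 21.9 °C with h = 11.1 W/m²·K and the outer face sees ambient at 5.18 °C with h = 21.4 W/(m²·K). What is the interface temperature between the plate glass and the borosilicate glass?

Resistance network (inner→outer):
  R_conv,in = 1/(hA) = 1/(11.1·1.54) = 0.05850 K/W
  R_plate glass = L/(kA) = 7.42×10^-4/(0.669·1.54) = 7.202×10^-4 K/W
  R_aerogel blanket = L/(kA) = 0.00729/(0.0175·1.54) = 0.2705 K/W
  R_plate glass = L/(kA) = 0.00181/(0.919·1.54) = 0.001279 K/W
  R_borosilicate glass = L/(kA) = 7.09×10^-4/(0.979·1.54) = 4.703×10^-4 K/W
  R_conv,out = 1/(hA) = 1/(21.4·1.54) = 0.03034 K/W
ΣR = 0.05850 + 7.202×10^-4 + 0.2705 + 0.001279 + 4.703×10^-4 + 0.03034 = 0.3618 K/W
Q = ΔT/ΣR = (21.9 °C − 5.18 °C)/0.3618 = 46.21 W
From the inner boundary to the plate glass/borosilicate glass interface, ΣR_partial = 0.3310 K/W.
T_interface = T_in − Q·ΣR_partial = 21.9 °C − (46.21)(0.3310) = 6.60 °C

T = 6.60 °C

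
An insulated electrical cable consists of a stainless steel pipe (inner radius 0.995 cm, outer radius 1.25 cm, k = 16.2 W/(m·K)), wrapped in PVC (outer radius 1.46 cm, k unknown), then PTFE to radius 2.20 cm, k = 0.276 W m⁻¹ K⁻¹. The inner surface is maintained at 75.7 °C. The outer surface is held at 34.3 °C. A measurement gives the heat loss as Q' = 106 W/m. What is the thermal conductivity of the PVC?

ΣR = ΔT/Q' = |75.7 − 34.3|/106 = 0.3906 m·K/W
Known resistances:
  R'_stainless steel = ln(0.0125/0.00995)/(2πk) = 0.2282/(2π·16.2) = 0.002241 m·K/W
  R'_PTFE = ln(0.0220/0.0146)/(2πk) = 0.4100/(2π·0.276) = 0.2364 m·K/W
R_PVC = ΣR − ΣR_known = 0.3906 − 0.2386 = 0.1520 m·K/W
ln(r₂/r₁)/(2πk) = 0.1520 ⇒ k = 0.1553/(2π·0.1520) = 0.163 W/m·K

k = 0.163 W/m·K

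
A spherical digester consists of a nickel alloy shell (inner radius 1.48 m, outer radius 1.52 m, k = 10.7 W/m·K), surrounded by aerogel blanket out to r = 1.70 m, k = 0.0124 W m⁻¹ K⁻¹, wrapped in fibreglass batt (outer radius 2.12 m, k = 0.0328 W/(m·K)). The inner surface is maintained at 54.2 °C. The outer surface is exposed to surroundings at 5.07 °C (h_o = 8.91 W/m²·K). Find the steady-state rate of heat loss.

Q = 67.1 W

Treat each layer as a resistance in series:
  R_nickel alloy = (1/1.48 − 1/1.52)/(4πk) = 0.01778/(4π·10.7) = 1.322×10^-4 K/W
  R_aerogel blanket = (1/1.52 − 1/1.70)/(4πk) = 0.06966/(4π·0.0124) = 0.4470 K/W
  R_fibreglass batt = (1/1.70 − 1/2.12)/(4πk) = 0.1165/(4π·0.0328) = 0.2827 K/W
  R_conv,out = 1/(4πr²h) = 1/(4π·2.12²·8.91) = 0.001987 K/W
ΣR = 1.322×10^-4 + 0.4470 + 0.2827 + 0.001987 = 0.7318 K/W
Q = ΔT/ΣR = (54.2 °C − 5.07 °C)/0.7318 = 67.1 W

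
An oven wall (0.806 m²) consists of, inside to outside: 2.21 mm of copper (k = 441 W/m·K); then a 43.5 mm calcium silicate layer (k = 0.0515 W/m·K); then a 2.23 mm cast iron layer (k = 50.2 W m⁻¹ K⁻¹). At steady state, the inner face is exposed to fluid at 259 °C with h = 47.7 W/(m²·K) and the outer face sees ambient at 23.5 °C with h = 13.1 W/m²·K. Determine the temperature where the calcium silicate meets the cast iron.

Treat each layer as a resistance in series:
  R_conv,in = 1/(hA) = 1/(47.7·0.806) = 0.02601 K/W
  R_copper = L/(kA) = 0.00221/(441·0.806) = 6.218×10^-6 K/W
  R_calcium silicate = L/(kA) = 0.0435/(0.0515·0.806) = 1.048 K/W
  R_cast iron = L/(kA) = 0.00223/(50.2·0.806) = 5.511×10^-5 K/W
  R_conv,out = 1/(hA) = 1/(13.1·0.806) = 0.09471 K/W
ΣR = 0.02601 + 6.218×10^-6 + 1.048 + 5.511×10^-5 + 0.09471 = 1.169 K/W
Q = ΔT/ΣR = (259 °C − 23.5 °C)/1.169 = 201.5 W
From the inner boundary to the calcium silicate/cast iron interface, ΣR_partial = 1.074 K/W.
T_interface = T_in − Q·ΣR_partial = 259 °C − (201.5)(1.074) = 42.6 °C

T = 42.6 °C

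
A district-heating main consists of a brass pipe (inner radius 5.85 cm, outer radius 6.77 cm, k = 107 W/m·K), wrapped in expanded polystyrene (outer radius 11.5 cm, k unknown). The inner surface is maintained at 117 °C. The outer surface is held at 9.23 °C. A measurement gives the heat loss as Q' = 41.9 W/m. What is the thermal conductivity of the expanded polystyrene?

ΣR = ΔT/Q' = |117 − 9.23|/41.9 = 2.572 m·K/W
Known resistances:
  R'_brass = ln(0.0677/0.0585)/(2πk) = 0.1461/(2π·107) = 2.173×10^-4 m·K/W
R_expanded polystyrene = ΣR − ΣR_known = 2.572 − 2.173×10^-4 = 2.572 m·K/W
ln(r₂/r₁)/(2πk) = 2.572 ⇒ k = 0.5298/(2π·2.572) = 0.0328 W/m·K

k = 0.0328 W/m·K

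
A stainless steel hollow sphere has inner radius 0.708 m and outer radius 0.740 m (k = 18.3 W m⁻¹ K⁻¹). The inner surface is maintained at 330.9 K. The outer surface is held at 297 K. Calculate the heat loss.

Q = 4πk·ΔT/(1/r₁ − 1/r₂) = 4π × 18.3 × 33.9 / (1/0.708 − 1/0.740) = 1.28×10^5 W

Q = 128 kW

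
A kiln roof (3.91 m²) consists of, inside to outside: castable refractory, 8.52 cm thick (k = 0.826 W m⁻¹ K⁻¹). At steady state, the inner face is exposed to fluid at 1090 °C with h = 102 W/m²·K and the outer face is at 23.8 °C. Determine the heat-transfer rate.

Treat each layer as a resistance in series:
  R_conv,in = 1/(hA) = 1/(102·3.91) = 0.002507 K/W
  R_castable refractory = L/(kA) = 0.0852/(0.826·3.91) = 0.02638 K/W
ΣR = 0.002507 + 0.02638 = 0.02889 K/W
Q = ΔT/ΣR = (1090 °C − 23.8 °C)/0.02889 = 36900 W

Q = 36900 W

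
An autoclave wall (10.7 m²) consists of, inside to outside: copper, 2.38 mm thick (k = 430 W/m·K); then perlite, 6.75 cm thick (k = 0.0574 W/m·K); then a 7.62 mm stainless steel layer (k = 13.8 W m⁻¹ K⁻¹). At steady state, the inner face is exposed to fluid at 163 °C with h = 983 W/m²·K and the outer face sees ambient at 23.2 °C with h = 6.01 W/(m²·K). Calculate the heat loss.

Series thermal resistances, inner to outer:
  R_conv,in = 1/(hA) = 1/(983·10.7) = 9.507×10^-5 K/W
  R_copper = L/(kA) = 0.00238/(430·10.7) = 5.173×10^-7 K/W
  R_perlite = L/(kA) = 0.0675/(0.0574·10.7) = 0.1099 K/W
  R_stainless steel = L/(kA) = 0.00762/(13.8·10.7) = 5.161×10^-5 K/W
  R_conv,out = 1/(hA) = 1/(6.01·10.7) = 0.01555 K/W
ΣR = 9.507×10^-5 + 5.173×10^-7 + 0.1099 + 5.161×10^-5 + 0.01555 = 0.1256 K/W
Q = ΔT/ΣR = (163 °C − 23.2 °C)/0.1256 = 1110 W

Q = 1110 W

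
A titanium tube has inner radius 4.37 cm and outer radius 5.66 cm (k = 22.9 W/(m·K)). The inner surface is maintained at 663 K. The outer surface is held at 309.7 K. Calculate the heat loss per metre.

Q' = 197 kW/m

Q' = 2πk·ΔT/ln(r₂/r₁) = 2π × 22.9 × 353.3 / ln(0.0566/0.0437) = 1.97×10^5 W/m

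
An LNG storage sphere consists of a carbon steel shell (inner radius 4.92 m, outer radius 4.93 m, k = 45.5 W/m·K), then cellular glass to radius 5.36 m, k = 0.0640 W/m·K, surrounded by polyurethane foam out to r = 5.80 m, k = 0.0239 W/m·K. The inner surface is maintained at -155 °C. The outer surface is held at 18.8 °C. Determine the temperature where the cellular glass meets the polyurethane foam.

T = -103 °C

Resistance network (inner→outer):
  R_carbon steel = (1/4.92 − 1/4.93)/(4πk) = 4.123×10^-4/(4π·45.5) = 7.211×10^-7 K/W
  R_cellular glass = (1/4.93 − 1/5.36)/(4πk) = 0.01627/(4π·0.0640) = 0.02023 K/W
  R_polyurethane foam = (1/5.36 − 1/5.80)/(4πk) = 0.01415/(4π·0.0239) = 0.04713 K/W
ΣR = 7.211×10^-7 + 0.02023 + 0.04713 = 0.06736 K/W
Q = ΔT/ΣR = (-155 °C − 18.8 °C)/0.06736 = -2580 W
From the inner boundary to the cellular glass/polyurethane foam interface, ΣR_partial = 0.02023 K/W.
T_interface = T_in − Q·ΣR_partial = -155 °C − (-2580)(0.02023) = -103 °C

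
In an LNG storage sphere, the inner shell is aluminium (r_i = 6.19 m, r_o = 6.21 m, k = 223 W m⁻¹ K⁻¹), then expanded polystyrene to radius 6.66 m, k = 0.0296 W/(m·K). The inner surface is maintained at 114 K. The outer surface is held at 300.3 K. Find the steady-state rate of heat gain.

Q = 6.37 kW

Series thermal resistances, inner to outer:
  R_aluminium = (1/6.19 − 1/6.21)/(4πk) = 5.203×10^-4/(4π·223) = 1.857×10^-7 K/W
  R_expanded polystyrene = (1/6.21 − 1/6.66)/(4πk) = 0.01088/(4π·0.0296) = 0.02925 K/W
ΣR = 1.857×10^-7 + 0.02925 = 0.02925 K/W
Q = ΔT/ΣR = (114 K − 300.3 K)/0.02925 = -6370 W
(Negative Q ⇒ heat flows inward; heat gain = 6370 W.)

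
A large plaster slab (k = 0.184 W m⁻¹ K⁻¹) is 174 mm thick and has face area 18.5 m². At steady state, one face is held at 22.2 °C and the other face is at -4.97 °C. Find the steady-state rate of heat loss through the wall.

Q = kA·ΔT/L = 0.184 × 18.5 × |22.2 °C − -4.97 °C| / 0.174 = 532 W

Q = 532 W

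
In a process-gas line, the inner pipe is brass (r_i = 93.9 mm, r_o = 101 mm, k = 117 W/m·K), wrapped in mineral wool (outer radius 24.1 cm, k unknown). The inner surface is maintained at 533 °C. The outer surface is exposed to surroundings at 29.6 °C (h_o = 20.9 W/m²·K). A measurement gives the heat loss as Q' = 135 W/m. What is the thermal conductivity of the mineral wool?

ΣR = ΔT/Q' = |533 − 29.6|/135 = 3.729 m·K/W
Known resistances:
  R'_brass = ln(0.101/0.0939)/(2πk) = 0.07289/(2π·117) = 9.915×10^-5 m·K/W
  R'_conv,out = 1/(2πr h) = 1/(2π·0.241·20.9) = 0.03160 m·K/W
R_mineral wool = ΣR − ΣR_known = 3.729 − 0.03170 = 3.697 m·K/W
ln(r₂/r₁)/(2πk) = 3.697 ⇒ k = 0.8697/(2π·3.697) = 0.0374 W/m·K

k = 0.0374 W/m·K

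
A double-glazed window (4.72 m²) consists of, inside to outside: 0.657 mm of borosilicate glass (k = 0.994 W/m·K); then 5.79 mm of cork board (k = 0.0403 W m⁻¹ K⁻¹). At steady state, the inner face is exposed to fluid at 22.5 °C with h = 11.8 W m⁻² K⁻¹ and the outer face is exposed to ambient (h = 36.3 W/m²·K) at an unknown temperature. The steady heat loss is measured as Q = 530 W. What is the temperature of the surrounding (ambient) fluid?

Series resistances:
  R_conv,in = 1/(hA) = 1/(11.8·4.72) = 0.01795 K/W
  R_borosilicate glass = L/(kA) = 6.57×10^-4/(0.994·4.72) = 1.400×10^-4 K/W
  R_cork board = L/(kA) = 0.00579/(0.0403·4.72) = 0.03044 K/W
  R_conv,out = 1/(hA) = 1/(36.3·4.72) = 0.005836 K/W
ΣR = 0.05437 K/W
ΔT = Q·ΣR = 530 × 0.05437 = 28.82 K
Heat flows outward, so T_out = T_in − ΔT = 22.5 − 28.82 = -6.32 °C

T_out = -6.32 °C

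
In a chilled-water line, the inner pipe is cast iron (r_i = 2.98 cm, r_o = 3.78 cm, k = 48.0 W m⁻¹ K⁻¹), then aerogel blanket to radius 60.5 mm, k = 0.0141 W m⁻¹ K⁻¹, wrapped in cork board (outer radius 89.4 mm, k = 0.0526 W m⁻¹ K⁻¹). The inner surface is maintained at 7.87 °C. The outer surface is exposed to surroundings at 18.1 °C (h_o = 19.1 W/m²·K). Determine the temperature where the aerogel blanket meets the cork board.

Series thermal resistances, inner to outer:
  R'_cast iron = ln(0.0378/0.0298)/(2πk) = 0.2378/(2π·48.0) = 7.885×10^-4 m·K/W
  R'_aerogel blanket = ln(0.0605/0.0378)/(2πk) = 0.4703/(2π·0.0141) = 5.309 m·K/W
  R'_cork board = ln(0.0894/0.0605)/(2πk) = 0.3905/(2π·0.0526) = 1.181 m·K/W
  R'_conv,out = 1/(2πr h) = 1/(2π·0.0894·19.1) = 0.09321 m·K/W
ΣR = 7.885×10^-4 + 5.309 + 1.181 + 0.09321 = 6.584 m·K/W
Q' = ΔT/ΣR = (7.87 °C − 18.1 °C)/6.584 = -1.554 W/m
From the inner boundary to the aerogel blanket/cork board interface, ΣR_partial = 5.310 m·K/W.
T_interface = T_in − Q'·ΣR_partial = 7.87 °C − (-1.554)(5.310) = 16.1 °C

T = 16.1 °C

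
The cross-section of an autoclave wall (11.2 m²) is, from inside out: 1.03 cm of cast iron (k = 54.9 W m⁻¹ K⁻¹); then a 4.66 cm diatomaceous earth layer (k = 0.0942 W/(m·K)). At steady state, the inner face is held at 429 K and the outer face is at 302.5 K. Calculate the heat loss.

Q = 2860 W

Resistance network (inner→outer):
  R_cast iron = L/(kA) = 0.0103/(54.9·11.2) = 1.675×10^-5 K/W
  R_diatomaceous earth = L/(kA) = 0.0466/(0.0942·11.2) = 0.04417 K/W
ΣR = 1.675×10^-5 + 0.04417 = 0.04419 K/W
Q = ΔT/ΣR = (429 K − 302.5 K)/0.04419 = 2860 W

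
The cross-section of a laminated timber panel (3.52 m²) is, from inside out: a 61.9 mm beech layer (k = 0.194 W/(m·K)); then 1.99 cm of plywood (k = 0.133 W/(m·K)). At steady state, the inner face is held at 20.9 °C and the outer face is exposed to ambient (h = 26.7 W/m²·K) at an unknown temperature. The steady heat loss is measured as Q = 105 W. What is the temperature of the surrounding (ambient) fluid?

Series resistances:
  R_beech = L/(kA) = 0.0619/(0.194·3.52) = 0.09065 K/W
  R_plywood = L/(kA) = 0.0199/(0.133·3.52) = 0.04251 K/W
  R_conv,out = 1/(hA) = 1/(26.7·3.52) = 0.01064 K/W
ΣR = 0.1438 K/W
ΔT = Q·ΣR = 105 × 0.1438 = 15.10 K
Heat flows outward, so T_out = T_in − ΔT = 20.9 − 15.10 = 5.80 °C

T_out = 5.80 °C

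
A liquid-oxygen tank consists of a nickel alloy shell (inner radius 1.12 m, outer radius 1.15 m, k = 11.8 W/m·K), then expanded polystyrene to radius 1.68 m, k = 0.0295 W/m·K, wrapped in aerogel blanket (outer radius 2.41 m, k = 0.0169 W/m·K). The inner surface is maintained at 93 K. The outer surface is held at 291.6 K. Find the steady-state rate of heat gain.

Q = 125 W

Resistance network (inner→outer):
  R_nickel alloy = (1/1.12 − 1/1.15)/(4πk) = 0.02329/(4π·11.8) = 1.571×10^-4 K/W
  R_expanded polystyrene = (1/1.15 − 1/1.68)/(4πk) = 0.2743/(4π·0.0295) = 0.7400 K/W
  R_aerogel blanket = (1/1.68 − 1/2.41)/(4πk) = 0.1803/(4π·0.0169) = 0.8490 K/W
ΣR = 1.571×10^-4 + 0.7400 + 0.8490 = 1.589 K/W
Q = ΔT/ΣR = (93 K − 291.6 K)/1.589 = -125 W
(Negative Q ⇒ heat flows inward; heat gain = 125 W.)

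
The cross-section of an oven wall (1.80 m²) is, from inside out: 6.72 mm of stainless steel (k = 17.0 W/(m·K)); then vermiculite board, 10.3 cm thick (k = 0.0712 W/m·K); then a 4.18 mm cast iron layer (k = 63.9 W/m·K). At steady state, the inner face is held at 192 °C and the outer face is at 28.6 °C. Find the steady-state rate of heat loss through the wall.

Q = 203 W

Treat each layer as a resistance in series:
  R_stainless steel = L/(kA) = 0.00672/(17.0·1.80) = 2.196×10^-4 K/W
  R_vermiculite board = L/(kA) = 0.103/(0.0712·1.80) = 0.8037 K/W
  R_cast iron = L/(kA) = 0.00418/(63.9·1.80) = 3.634×10^-5 K/W
ΣR = 2.196×10^-4 + 0.8037 + 3.634×10^-5 = 0.8040 K/W
Q = ΔT/ΣR = (192 °C − 28.6 °C)/0.8040 = 203 W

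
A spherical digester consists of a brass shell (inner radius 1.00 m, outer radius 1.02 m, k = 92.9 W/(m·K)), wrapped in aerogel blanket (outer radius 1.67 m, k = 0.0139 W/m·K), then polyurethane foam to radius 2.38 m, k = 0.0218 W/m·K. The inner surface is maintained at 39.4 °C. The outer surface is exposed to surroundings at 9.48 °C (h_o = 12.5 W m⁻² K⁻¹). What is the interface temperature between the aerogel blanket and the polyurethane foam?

Treat each layer as a resistance in series:
  R_brass = (1/1.00 − 1/1.02)/(4πk) = 0.01961/(4π·92.9) = 1.680×10^-5 K/W
  R_aerogel blanket = (1/1.02 − 1/1.67)/(4πk) = 0.3816/(4π·0.0139) = 2.185 K/W
  R_polyurethane foam = (1/1.67 − 1/2.38)/(4πk) = 0.1786/(4π·0.0218) = 0.6521 K/W
  R_conv,out = 1/(4πr²h) = 1/(4π·2.38²·12.5) = 0.001124 K/W
ΣR = 1.680×10^-5 + 2.185 + 0.6521 + 0.001124 = 2.838 K/W
Q = ΔT/ΣR = (39.4 °C − 9.48 °C)/2.838 = 10.54 W
From the inner boundary to the aerogel blanket/polyurethane foam interface, ΣR_partial = 2.185 K/W.
T_interface = T_in − Q·ΣR_partial = 39.4 °C − (10.54)(2.185) = 16.4 °C

T = 16.4 °C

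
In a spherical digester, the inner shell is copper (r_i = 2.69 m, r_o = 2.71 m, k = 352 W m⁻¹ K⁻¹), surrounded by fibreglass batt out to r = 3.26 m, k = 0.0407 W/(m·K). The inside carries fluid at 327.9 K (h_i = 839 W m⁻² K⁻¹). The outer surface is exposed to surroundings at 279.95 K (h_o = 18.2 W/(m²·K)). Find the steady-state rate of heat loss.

Q = 393 W

Resistance network (inner→outer):
  R_conv,in = 1/(4πr²h) = 1/(4π·2.69²·839) = 1.311×10^-5 K/W
  R_copper = (1/2.69 − 1/2.71)/(4πk) = 0.002744/(4π·352) = 6.202×10^-7 K/W
  R_fibreglass batt = (1/2.71 − 1/3.26)/(4πk) = 0.06226/(4π·0.0407) = 0.1217 K/W
  R_conv,out = 1/(4πr²h) = 1/(4π·3.26²·18.2) = 4.114×10^-4 K/W
ΣR = 1.311×10^-5 + 6.202×10^-7 + 0.1217 + 4.114×10^-4 = 0.1221 K/W
Q = ΔT/ΣR = (327.9 K − 279.95 K)/0.1221 = 393 W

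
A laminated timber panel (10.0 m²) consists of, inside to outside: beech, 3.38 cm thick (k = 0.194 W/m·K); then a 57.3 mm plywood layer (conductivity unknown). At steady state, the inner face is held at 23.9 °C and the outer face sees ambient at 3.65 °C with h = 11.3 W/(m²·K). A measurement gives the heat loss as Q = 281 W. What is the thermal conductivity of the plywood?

k = 0.125 W/m·K

ΣR = ΔT/Q = |23.9 − 3.65|/281 = 0.07206 K/W
Known resistances:
  R_beech = L/(kA) = 0.0338/(0.194·10.0) = 0.01742 K/W
  R_conv,out = 1/(hA) = 1/(11.3·10.0) = 0.008850 K/W
R_plywood = ΣR − ΣR_known = 0.07206 − 0.02627 = 0.04579 K/W
L/(kA) = 0.04579 ⇒ k = 0.0573/(0.04579·10.0) = 0.125 W/m·K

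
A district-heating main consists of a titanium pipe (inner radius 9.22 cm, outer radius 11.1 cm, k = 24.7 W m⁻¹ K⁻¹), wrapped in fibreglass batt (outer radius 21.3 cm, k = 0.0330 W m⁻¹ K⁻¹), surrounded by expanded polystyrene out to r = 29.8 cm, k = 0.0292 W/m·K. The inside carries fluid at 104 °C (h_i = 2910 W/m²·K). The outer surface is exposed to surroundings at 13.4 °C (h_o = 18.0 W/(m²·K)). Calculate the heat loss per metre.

Treat each layer as a resistance in series:
  R'_conv,in = 1/(2πr h) = 1/(2π·0.0922·2910) = 5.932×10^-4 m·K/W
  R'_titanium = ln(0.111/0.0922)/(2πk) = 0.1856/(2π·24.7) = 0.001196 m·K/W
  R'_fibreglass batt = ln(0.213/0.111)/(2πk) = 0.6518/(2π·0.0330) = 3.143 m·K/W
  R'_expanded polystyrene = ln(0.298/0.213)/(2πk) = 0.3358/(2π·0.0292) = 1.830 m·K/W
  R'_conv,out = 1/(2πr h) = 1/(2π·0.298·18.0) = 0.02967 m·K/W
ΣR = 5.932×10^-4 + 0.001196 + 3.143 + 1.830 + 0.02967 = 5.004 m·K/W
Q' = ΔT/ΣR = (104 °C − 13.4 °C)/5.004 = 18.1 W/m

Q' = 18.1 W/m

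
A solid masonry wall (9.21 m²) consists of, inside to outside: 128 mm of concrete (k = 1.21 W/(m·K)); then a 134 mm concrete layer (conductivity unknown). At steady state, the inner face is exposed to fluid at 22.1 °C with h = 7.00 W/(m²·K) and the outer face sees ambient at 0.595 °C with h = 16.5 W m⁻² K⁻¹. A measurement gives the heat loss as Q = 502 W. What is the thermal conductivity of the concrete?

k = 1.57 W/m·K

ΣR = ΔT/Q = |22.1 − 0.595|/502 = 0.04284 K/W
Known resistances:
  R_conv,in = 1/(hA) = 1/(7.00·9.21) = 0.01551 K/W
  R_concrete = L/(kA) = 0.128/(1.21·9.21) = 0.01149 K/W
  R_conv,out = 1/(hA) = 1/(16.5·9.21) = 0.006580 K/W
R_concrete = ΣR − ΣR_known = 0.04284 − 0.03358 = 0.009260 K/W
L/(kA) = 0.009260 ⇒ k = 0.134/(0.009260·9.21) = 1.57 W/m·K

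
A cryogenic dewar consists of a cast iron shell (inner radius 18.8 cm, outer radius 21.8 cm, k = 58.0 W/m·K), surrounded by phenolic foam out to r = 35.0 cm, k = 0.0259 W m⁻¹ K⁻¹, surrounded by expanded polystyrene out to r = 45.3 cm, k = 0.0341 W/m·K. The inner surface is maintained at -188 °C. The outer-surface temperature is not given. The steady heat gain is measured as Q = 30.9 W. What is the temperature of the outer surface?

T_out = 23.1 °C

Series resistances:
  R_cast iron = (1/0.188 − 1/0.218)/(4πk) = 0.7320/(4π·58.0) = 0.001004 K/W
  R_phenolic foam = (1/0.218 − 1/0.350)/(4πk) = 1.730/(4π·0.0259) = 5.315 K/W
  R_expanded polystyrene = (1/0.350 − 1/0.453)/(4πk) = 0.6496/(4π·0.0341) = 1.516 K/W
ΣR = 6.832 K/W
ΔT = Q·ΣR = 30.9 × 6.832 = 211.1 K
Heat flows inward, so T_out = T_in + ΔT = -188 + 211.1 = 23.1 °C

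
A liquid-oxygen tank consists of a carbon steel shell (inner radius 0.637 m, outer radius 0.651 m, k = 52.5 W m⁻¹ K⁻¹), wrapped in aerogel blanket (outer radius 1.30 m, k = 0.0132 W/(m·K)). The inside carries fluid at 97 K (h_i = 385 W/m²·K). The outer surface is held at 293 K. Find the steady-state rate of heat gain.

Treat each layer as a resistance in series:
  R_conv,in = 1/(4πr²h) = 1/(4π·0.637²·385) = 5.094×10^-4 K/W
  R_carbon steel = (1/0.637 − 1/0.651)/(4πk) = 0.03376/(4π·52.5) = 5.117×10^-5 K/W
  R_aerogel blanket = (1/0.651 − 1/1.30)/(4πk) = 0.7669/(4π·0.0132) = 4.623 K/W
ΣR = 5.094×10^-4 + 5.117×10^-5 + 4.623 = 4.624 K/W
Q = ΔT/ΣR = (97 K − 293 K)/4.624 = -42.4 W
(Negative Q ⇒ heat flows inward; heat gain = 42.4 W.)

Q = 42.4 W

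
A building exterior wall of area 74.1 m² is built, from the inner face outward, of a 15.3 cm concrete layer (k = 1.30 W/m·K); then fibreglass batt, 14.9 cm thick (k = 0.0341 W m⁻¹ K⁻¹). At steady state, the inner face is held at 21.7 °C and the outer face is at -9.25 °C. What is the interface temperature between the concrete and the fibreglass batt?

T = 20.9 °C

Resistance network (inner→outer):
  R_concrete = L/(kA) = 0.153/(1.30·74.1) = 0.001588 K/W
  R_fibreglass batt = L/(kA) = 0.149/(0.0341·74.1) = 0.05897 K/W
ΣR = 0.001588 + 0.05897 = 0.06056 K/W
Q = ΔT/ΣR = (21.7 °C − -9.25 °C)/0.06056 = 511.1 W
From the inner boundary to the concrete/fibreglass batt interface, ΣR_partial = 0.001588 K/W.
T_interface = T_in − Q·ΣR_partial = 21.7 °C − (511.1)(0.001588) = 20.9 °C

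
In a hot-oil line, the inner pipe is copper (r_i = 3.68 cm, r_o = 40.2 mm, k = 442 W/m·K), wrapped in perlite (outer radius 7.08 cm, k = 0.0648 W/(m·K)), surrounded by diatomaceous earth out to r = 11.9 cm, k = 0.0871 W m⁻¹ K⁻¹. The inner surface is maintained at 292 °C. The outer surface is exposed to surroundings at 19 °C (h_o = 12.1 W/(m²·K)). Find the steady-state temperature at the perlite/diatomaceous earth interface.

Series thermal resistances, inner to outer:
  R'_copper = ln(0.0402/0.0368)/(2πk) = 0.08837/(2π·442) = 3.182×10^-5 m·K/W
  R'_perlite = ln(0.0708/0.0402)/(2πk) = 0.5660/(2π·0.0648) = 1.390 m·K/W
  R'_diatomaceous earth = ln(0.119/0.0708)/(2πk) = 0.5193/(2π·0.0871) = 0.9488 m·K/W
  R'_conv,out = 1/(2πr h) = 1/(2π·0.119·12.1) = 0.1105 m·K/W
ΣR = 3.182×10^-5 + 1.390 + 0.9488 + 0.1105 = 2.449 m·K/W
Q' = ΔT/ΣR = (292 °C − 19 °C)/2.449 = 111.5 W/m
From the inner boundary to the perlite/diatomaceous earth interface, ΣR_partial = 1.390 m·K/W.
T_interface = T_in − Q'·ΣR_partial = 292 °C − (111.5)(1.390) = 137 °C

T = 137 °C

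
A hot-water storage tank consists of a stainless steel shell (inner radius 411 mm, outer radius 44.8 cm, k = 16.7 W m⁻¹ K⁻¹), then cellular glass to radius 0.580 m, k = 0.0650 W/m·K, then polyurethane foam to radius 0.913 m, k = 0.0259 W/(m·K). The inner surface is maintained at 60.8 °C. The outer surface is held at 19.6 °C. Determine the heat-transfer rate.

Treat each layer as a resistance in series:
  R_stainless steel = (1/0.411 − 1/0.448)/(4πk) = 0.2009/(4π·16.7) = 9.575×10^-4 K/W
  R_cellular glass = (1/0.448 − 1/0.580)/(4πk) = 0.5080/(4π·0.0650) = 0.6219 K/W
  R_polyurethane foam = (1/0.580 − 1/0.913)/(4πk) = 0.6288/(4π·0.0259) = 1.932 K/W
ΣR = 9.575×10^-4 + 0.6219 + 1.932 = 2.555 K/W
Q = ΔT/ΣR = (60.8 °C − 19.6 °C)/2.555 = 16.1 W

Q = 16.1 W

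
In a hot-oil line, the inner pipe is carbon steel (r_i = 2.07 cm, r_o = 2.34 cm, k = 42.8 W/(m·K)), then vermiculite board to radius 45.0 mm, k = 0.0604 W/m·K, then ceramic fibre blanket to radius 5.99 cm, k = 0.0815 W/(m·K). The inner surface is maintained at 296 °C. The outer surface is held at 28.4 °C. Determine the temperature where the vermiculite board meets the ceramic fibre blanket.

T = 93.9 °C

Series thermal resistances, inner to outer:
  R'_carbon steel = ln(0.0234/0.0207)/(2πk) = 0.1226/(2π·42.8) = 4.559×10^-4 m·K/W
  R'_vermiculite board = ln(0.0450/0.0234)/(2πk) = 0.6539/(2π·0.0604) = 1.723 m·K/W
  R'_ceramic fibre blanket = ln(0.0599/0.0450)/(2πk) = 0.2860/(2π·0.0815) = 0.5585 m·K/W
ΣR = 4.559×10^-4 + 1.723 + 0.5585 = 2.282 m·K/W
Q' = ΔT/ΣR = (296 °C − 28.4 °C)/2.282 = 117.3 W/m
From the inner boundary to the vermiculite board/ceramic fibre blanket interface, ΣR_partial = 1.723 m·K/W.
T_interface = T_in − Q'·ΣR_partial = 296 °C − (117.3)(1.723) = 93.9 °C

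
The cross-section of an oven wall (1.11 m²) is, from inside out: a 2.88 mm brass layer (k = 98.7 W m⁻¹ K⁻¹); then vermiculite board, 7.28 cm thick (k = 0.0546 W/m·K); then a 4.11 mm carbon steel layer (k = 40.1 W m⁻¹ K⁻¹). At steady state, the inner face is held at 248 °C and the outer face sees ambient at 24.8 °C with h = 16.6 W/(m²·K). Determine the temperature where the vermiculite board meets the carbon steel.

T = 34.5 °C

Treat each layer as a resistance in series:
  R_brass = L/(kA) = 0.00288/(98.7·1.11) = 2.629×10^-5 K/W
  R_vermiculite board = L/(kA) = 0.0728/(0.0546·1.11) = 1.201 K/W
  R_carbon steel = L/(kA) = 0.00411/(40.1·1.11) = 9.234×10^-5 K/W
  R_conv,out = 1/(hA) = 1/(16.6·1.11) = 0.05427 K/W
ΣR = 2.629×10^-5 + 1.201 + 9.234×10^-5 + 0.05427 = 1.255 K/W
Q = ΔT/ΣR = (248 °C − 24.8 °C)/1.255 = 177.8 W
From the inner boundary to the vermiculite board/carbon steel interface, ΣR_partial = 1.201 K/W.
T_interface = T_in − Q·ΣR_partial = 248 °C − (177.8)(1.201) = 34.5 °C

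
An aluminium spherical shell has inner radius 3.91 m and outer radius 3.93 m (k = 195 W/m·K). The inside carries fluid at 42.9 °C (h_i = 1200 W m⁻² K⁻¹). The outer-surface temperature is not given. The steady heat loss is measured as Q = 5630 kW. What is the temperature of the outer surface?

Series resistances:
  R_conv,in = 1/(4πr²h) = 1/(4π·3.91²·1200) = 4.338×10^-6 K/W
  R_aluminium = (1/3.91 − 1/3.93)/(4πk) = 0.001302/(4π·195) = 5.311×10^-7 K/W
ΣR = 4.869×10^-6 K/W
ΔT = Q·ΣR = 5.63×10^6 × 4.869×10^-6 = 27.41 K
Heat flows outward, so T_out = T_in − ΔT = 42.9 − 27.41 = 15.5 °C

T_out = 15.5 °C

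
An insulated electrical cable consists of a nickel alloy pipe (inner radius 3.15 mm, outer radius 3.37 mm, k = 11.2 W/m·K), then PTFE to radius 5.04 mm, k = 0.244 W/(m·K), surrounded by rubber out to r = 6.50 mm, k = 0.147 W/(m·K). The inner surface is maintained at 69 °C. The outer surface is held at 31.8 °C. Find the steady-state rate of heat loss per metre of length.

Q' = 69.0 W/m

Treat each layer as a resistance in series:
  R'_nickel alloy = ln(0.00337/0.00315)/(2πk) = 0.06751/(2π·11.2) = 9.593×10^-4 m·K/W
  R'_PTFE = ln(0.00504/0.00337)/(2πk) = 0.4025/(2π·0.244) = 0.2625 m·K/W
  R'_rubber = ln(0.00650/0.00504)/(2πk) = 0.2544/(2π·0.147) = 0.2754 m·K/W
ΣR = 9.593×10^-4 + 0.2625 + 0.2754 = 0.5389 m·K/W
Q' = ΔT/ΣR = (69 °C − 31.8 °C)/0.5389 = 69.0 W/m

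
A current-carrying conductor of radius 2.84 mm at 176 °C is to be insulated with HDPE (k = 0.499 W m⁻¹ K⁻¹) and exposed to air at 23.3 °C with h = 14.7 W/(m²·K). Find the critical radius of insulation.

r_cr = 3.39 cm

For a cylinder, r_cr = k_ins/h = 0.499/14.7 = 0.0339 m = 3.39 cm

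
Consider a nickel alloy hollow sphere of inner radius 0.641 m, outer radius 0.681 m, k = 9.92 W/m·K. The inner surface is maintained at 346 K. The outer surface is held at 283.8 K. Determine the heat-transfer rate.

Q = 4πk·ΔT/(1/r₁ − 1/r₂) = 4π × 9.92 × 62.2 / (1/0.641 − 1/0.681) = 84600 W

Q = 84.6 kW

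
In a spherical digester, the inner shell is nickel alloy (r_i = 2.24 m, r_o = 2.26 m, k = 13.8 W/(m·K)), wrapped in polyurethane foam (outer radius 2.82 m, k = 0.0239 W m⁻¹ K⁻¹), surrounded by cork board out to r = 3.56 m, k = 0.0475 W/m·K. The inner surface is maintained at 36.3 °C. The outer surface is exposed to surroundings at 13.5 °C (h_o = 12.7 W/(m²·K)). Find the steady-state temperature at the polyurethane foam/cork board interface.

T = 20.3 °C

Resistance network (inner→outer):
  R_nickel alloy = (1/2.24 − 1/2.26)/(4πk) = 0.003951/(4π·13.8) = 2.278×10^-5 K/W
  R_polyurethane foam = (1/2.26 − 1/2.82)/(4πk) = 0.08787/(4π·0.0239) = 0.2926 K/W
  R_cork board = (1/2.82 − 1/3.56)/(4πk) = 0.07371/(4π·0.0475) = 0.1235 K/W
  R_conv,out = 1/(4πr²h) = 1/(4π·3.56²·12.7) = 4.944×10^-4 K/W
ΣR = 2.278×10^-5 + 0.2926 + 0.1235 + 4.944×10^-4 = 0.4166 K/W
Q = ΔT/ΣR = (36.3 °C − 13.5 °C)/0.4166 = 54.73 W
From the inner boundary to the polyurethane foam/cork board interface, ΣR_partial = 0.2926 K/W.
T_interface = T_in − Q·ΣR_partial = 36.3 °C − (54.73)(0.2926) = 20.3 °C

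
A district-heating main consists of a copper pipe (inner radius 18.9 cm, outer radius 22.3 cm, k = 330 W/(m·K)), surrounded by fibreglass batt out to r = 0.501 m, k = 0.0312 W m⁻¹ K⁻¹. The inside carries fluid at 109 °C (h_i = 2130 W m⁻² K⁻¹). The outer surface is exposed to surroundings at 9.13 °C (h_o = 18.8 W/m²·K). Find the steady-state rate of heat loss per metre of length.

Series thermal resistances, inner to outer:
  R'_conv,in = 1/(2πr h) = 1/(2π·0.189·2130) = 3.953×10^-4 m·K/W
  R'_copper = ln(0.223/0.189)/(2πk) = 0.1654/(2π·330) = 7.978×10^-5 m·K/W
  R'_fibreglass batt = ln(0.501/0.223)/(2πk) = 0.8094/(2π·0.0312) = 4.129 m·K/W
  R'_conv,out = 1/(2πr h) = 1/(2π·0.501·18.8) = 0.01690 m·K/W
ΣR = 3.953×10^-4 + 7.978×10^-5 + 4.129 + 0.01690 = 4.146 m·K/W
Q' = ΔT/ΣR = (109 °C − 9.13 °C)/4.146 = 24.1 W/m

Q' = 24.1 W/m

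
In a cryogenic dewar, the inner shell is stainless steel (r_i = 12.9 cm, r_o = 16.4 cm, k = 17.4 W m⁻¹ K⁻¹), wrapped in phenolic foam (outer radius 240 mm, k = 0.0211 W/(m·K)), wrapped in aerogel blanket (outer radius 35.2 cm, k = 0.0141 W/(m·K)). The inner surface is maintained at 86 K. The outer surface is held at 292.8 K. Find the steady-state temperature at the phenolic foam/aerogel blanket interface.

Resistance network (inner→outer):
  R_stainless steel = (1/0.129 − 1/0.164)/(4πk) = 1.654/(4π·17.4) = 0.007566 K/W
  R_phenolic foam = (1/0.164 − 1/0.240)/(4πk) = 1.931/(4π·0.0211) = 7.282 K/W
  R_aerogel blanket = (1/0.240 − 1/0.352)/(4πk) = 1.326/(4π·0.0141) = 7.482 K/W
ΣR = 0.007566 + 7.282 + 7.482 = 14.77 K/W
Q = ΔT/ΣR = (86 K − 292.8 K)/14.77 = -14.00 W
From the inner boundary to the phenolic foam/aerogel blanket interface, ΣR_partial = 7.290 K/W.
T_interface = T_in − Q·ΣR_partial = 86 K − (-14.00)(7.290) = 188.1 K

T = 188.1 K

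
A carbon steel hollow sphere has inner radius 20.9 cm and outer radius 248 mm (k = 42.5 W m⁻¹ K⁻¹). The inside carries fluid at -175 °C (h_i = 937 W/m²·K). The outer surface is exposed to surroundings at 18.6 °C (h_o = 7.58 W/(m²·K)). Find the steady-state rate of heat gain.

Q = 1110 W

Series thermal resistances, inner to outer:
  R_conv,in = 1/(4πr²h) = 1/(4π·0.209²·937) = 0.001944 K/W
  R_carbon steel = (1/0.209 − 1/0.248)/(4πk) = 0.7524/(4π·42.5) = 0.001409 K/W
  R_conv,out = 1/(4πr²h) = 1/(4π·0.248²·7.58) = 0.1707 K/W
ΣR = 0.001944 + 0.001409 + 0.1707 = 0.1741 K/W
Q = ΔT/ΣR = (-175 °C − 18.6 °C)/0.1741 = -1110 W
(Negative Q ⇒ heat flows inward; heat gain = 1110 W.)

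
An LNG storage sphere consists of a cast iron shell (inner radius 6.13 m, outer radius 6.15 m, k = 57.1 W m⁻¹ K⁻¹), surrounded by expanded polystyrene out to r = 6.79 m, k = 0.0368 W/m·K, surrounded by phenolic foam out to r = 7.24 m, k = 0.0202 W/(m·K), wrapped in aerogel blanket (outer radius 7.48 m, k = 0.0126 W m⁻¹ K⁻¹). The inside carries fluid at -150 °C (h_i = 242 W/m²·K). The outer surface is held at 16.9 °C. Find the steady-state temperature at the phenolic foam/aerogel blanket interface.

Treat each layer as a resistance in series:
  R_conv,in = 1/(4πr²h) = 1/(4π·6.13²·242) = 8.751×10^-6 K/W
  R_cast iron = (1/6.13 − 1/6.15)/(4πk) = 5.305×10^-4/(4π·57.1) = 7.393×10^-7 K/W
  R_expanded polystyrene = (1/6.15 − 1/6.79)/(4πk) = 0.01533/(4π·0.0368) = 0.03314 K/W
  R_phenolic foam = (1/6.79 − 1/7.24)/(4πk) = 0.009154/(4π·0.0202) = 0.03606 K/W
  R_aerogel blanket = (1/7.24 − 1/7.48)/(4πk) = 0.004432/(4π·0.0126) = 0.02799 K/W
ΣR = 8.751×10^-6 + 7.393×10^-7 + 0.03314 + 0.03606 + 0.02799 = 0.09720 K/W
Q = ΔT/ΣR = (-150 °C − 16.9 °C)/0.09720 = -1717 W
From the inner boundary to the phenolic foam/aerogel blanket interface, ΣR_partial = 0.06921 K/W.
T_interface = T_in − Q·ΣR_partial = -150 °C − (-1717)(0.06921) = -31.2 °C

T = -31.2 °C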